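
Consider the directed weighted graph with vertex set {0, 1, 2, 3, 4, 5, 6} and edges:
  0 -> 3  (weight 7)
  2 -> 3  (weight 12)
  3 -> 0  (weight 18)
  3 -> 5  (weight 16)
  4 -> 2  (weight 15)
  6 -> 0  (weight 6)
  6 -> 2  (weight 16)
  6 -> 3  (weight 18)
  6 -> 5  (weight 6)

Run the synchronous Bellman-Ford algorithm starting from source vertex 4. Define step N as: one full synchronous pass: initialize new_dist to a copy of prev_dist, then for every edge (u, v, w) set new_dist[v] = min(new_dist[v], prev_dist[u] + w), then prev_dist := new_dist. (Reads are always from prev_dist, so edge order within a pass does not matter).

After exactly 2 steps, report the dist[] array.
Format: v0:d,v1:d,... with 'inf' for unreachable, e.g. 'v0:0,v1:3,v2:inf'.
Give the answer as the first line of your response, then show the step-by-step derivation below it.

v0:inf,v1:inf,v2:15,v3:27,v4:0,v5:inf,v6:inf

step 1: dist = v0:inf,v1:inf,v2:15,v3:inf,v4:0,v5:inf,v6:inf
step 2: dist = v0:inf,v1:inf,v2:15,v3:27,v4:0,v5:inf,v6:inf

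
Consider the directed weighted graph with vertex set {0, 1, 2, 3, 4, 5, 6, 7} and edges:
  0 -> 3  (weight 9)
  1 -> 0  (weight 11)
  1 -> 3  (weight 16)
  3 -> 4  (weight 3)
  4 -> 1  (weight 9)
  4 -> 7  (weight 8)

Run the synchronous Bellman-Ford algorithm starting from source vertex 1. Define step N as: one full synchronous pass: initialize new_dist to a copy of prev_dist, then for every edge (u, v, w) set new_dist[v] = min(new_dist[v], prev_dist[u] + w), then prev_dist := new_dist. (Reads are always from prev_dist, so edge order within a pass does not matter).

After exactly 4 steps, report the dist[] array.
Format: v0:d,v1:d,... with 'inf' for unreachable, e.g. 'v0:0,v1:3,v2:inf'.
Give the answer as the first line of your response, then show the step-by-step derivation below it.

v0:11,v1:0,v2:inf,v3:16,v4:19,v5:inf,v6:inf,v7:27

step 1: dist = v0:11,v1:0,v2:inf,v3:16,v4:inf,v5:inf,v6:inf,v7:inf
step 2: dist = v0:11,v1:0,v2:inf,v3:16,v4:19,v5:inf,v6:inf,v7:inf
step 3: dist = v0:11,v1:0,v2:inf,v3:16,v4:19,v5:inf,v6:inf,v7:27
step 4: dist = v0:11,v1:0,v2:inf,v3:16,v4:19,v5:inf,v6:inf,v7:27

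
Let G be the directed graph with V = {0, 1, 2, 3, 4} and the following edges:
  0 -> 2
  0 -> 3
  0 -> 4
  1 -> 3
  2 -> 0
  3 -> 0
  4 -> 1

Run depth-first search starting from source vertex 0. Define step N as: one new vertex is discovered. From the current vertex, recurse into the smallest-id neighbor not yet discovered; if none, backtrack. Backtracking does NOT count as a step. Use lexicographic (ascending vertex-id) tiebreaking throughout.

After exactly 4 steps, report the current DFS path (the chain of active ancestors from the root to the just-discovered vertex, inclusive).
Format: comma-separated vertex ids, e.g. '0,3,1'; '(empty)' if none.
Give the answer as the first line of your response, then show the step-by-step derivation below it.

0,4

step 1: discover 0; path=0; order=0
step 2: discover 2; path=0>2; order=0,2
step 3: discover 3; path=0>3; order=0,2,3
step 4: discover 4; path=0>4; order=0,2,3,4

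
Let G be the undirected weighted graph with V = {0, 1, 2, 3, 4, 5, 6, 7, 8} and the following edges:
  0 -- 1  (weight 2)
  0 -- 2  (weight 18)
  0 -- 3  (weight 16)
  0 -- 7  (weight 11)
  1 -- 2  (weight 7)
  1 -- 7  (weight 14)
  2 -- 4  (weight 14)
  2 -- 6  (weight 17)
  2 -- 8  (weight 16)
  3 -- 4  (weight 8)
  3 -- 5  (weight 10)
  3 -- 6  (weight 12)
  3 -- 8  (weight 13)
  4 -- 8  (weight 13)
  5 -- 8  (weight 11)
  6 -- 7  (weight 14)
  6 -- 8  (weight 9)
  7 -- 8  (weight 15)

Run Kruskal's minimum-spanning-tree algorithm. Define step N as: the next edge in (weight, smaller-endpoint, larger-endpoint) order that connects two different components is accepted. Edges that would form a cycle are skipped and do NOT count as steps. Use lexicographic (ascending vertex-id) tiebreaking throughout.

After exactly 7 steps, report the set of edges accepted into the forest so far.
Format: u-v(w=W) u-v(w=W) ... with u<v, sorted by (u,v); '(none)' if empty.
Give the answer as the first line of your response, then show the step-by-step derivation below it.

0-1(w=2) 0-7(w=11) 1-2(w=7) 3-4(w=8) 3-5(w=10) 5-8(w=11) 6-8(w=9)

step 1: add edge 0-1 (w=2); MST = {0-1(w=2)}
step 2: add edge 1-2 (w=7); MST = {0-1(w=2) 1-2(w=7)}
step 3: add edge 3-4 (w=8); MST = {0-1(w=2) 1-2(w=7) 3-4(w=8)}
step 4: add edge 6-8 (w=9); MST = {0-1(w=2) 1-2(w=7) 3-4(w=8) 6-8(w=9)}
step 5: add edge 3-5 (w=10); MST = {0-1(w=2) 1-2(w=7) 3-4(w=8) 3-5(w=10) 6-8(w=9)}
step 6: add edge 0-7 (w=11); MST = {0-1(w=2) 0-7(w=11) 1-2(w=7) 3-4(w=8) 3-5(w=10) 6-8(w=9)}
step 7: add edge 5-8 (w=11); MST = {0-1(w=2) 0-7(w=11) 1-2(w=7) 3-4(w=8) 3-5(w=10) 5-8(w=11) 6-8(w=9)}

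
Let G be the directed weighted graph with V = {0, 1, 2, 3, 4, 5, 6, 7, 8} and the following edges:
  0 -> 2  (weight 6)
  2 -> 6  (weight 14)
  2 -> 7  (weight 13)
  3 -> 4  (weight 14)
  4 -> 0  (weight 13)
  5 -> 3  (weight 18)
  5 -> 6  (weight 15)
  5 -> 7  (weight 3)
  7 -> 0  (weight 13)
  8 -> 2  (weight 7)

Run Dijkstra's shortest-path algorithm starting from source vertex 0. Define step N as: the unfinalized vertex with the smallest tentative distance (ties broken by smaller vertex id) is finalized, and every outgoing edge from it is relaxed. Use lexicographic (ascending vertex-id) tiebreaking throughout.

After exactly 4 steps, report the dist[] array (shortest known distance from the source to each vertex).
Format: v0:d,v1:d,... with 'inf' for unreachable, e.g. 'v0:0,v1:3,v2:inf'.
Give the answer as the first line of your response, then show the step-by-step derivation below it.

v0:0,v1:inf,v2:6,v3:inf,v4:inf,v5:inf,v6:20,v7:19,v8:inf

step 1: dist = v0:0,v1:inf,v2:6,v3:inf,v4:inf,v5:inf,v6:inf,v7:inf,v8:inf
step 2: dist = v0:0,v1:inf,v2:6,v3:inf,v4:inf,v5:inf,v6:20,v7:19,v8:inf
step 3: dist = v0:0,v1:inf,v2:6,v3:inf,v4:inf,v5:inf,v6:20,v7:19,v8:inf
step 4: dist = v0:0,v1:inf,v2:6,v3:inf,v4:inf,v5:inf,v6:20,v7:19,v8:inf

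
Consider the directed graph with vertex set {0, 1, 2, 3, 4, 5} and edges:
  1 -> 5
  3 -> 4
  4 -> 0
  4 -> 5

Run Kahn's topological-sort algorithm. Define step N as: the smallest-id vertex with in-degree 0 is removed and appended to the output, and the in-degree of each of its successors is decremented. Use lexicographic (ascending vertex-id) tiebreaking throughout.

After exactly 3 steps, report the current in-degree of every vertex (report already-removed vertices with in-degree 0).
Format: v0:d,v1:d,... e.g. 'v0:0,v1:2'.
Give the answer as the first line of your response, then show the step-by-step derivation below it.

v0:1,v1:0,v2:0,v3:0,v4:0,v5:1

step 1: output 1; order=[1]; indeg=(1,0,0,0,1,1)
step 2: output 2; order=[1,2]; indeg=(1,0,0,0,1,1)
step 3: output 3; order=[1,2,3]; indeg=(1,0,0,0,0,1)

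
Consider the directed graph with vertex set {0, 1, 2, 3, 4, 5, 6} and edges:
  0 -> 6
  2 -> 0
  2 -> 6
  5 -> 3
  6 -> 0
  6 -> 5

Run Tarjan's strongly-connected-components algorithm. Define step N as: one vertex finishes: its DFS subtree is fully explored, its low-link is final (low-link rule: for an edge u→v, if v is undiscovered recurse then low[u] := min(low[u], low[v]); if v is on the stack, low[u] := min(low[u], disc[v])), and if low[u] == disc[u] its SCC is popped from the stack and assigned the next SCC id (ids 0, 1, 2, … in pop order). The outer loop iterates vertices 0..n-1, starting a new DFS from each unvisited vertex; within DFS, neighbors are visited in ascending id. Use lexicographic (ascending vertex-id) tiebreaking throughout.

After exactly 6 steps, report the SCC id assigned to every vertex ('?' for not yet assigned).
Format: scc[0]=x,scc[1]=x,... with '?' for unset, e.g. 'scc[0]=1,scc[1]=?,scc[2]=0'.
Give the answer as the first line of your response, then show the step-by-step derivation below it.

scc[0]=2,scc[1]=3,scc[2]=4,scc[3]=0,scc[4]=?,scc[5]=1,scc[6]=2

step 1: low=(low[0]=0,low[1]=?,low[2]=?,low[3]=3,low[4]=?,low[5]=2,low[6]=0); scc=(scc[0]=?,scc[1]=?,scc[2]=?,scc[3]=0,scc[4]=?,scc[5]=?,scc[6]=?)
step 2: low=(low[0]=0,low[1]=?,low[2]=?,low[3]=3,low[4]=?,low[5]=2,low[6]=0); scc=(scc[0]=?,scc[1]=?,scc[2]=?,scc[3]=0,scc[4]=?,scc[5]=1,scc[6]=?)
step 3: low=(low[0]=0,low[1]=?,low[2]=?,low[3]=3,low[4]=?,low[5]=2,low[6]=0); scc=(scc[0]=?,scc[1]=?,scc[2]=?,scc[3]=0,scc[4]=?,scc[5]=1,scc[6]=?)
step 4: low=(low[0]=0,low[1]=?,low[2]=?,low[3]=3,low[4]=?,low[5]=2,low[6]=0); scc=(scc[0]=2,scc[1]=?,scc[2]=?,scc[3]=0,scc[4]=?,scc[5]=1,scc[6]=2)
step 5: low=(low[0]=0,low[1]=4,low[2]=?,low[3]=3,low[4]=?,low[5]=2,low[6]=0); scc=(scc[0]=2,scc[1]=3,scc[2]=?,scc[3]=0,scc[4]=?,scc[5]=1,scc[6]=2)
step 6: low=(low[0]=0,low[1]=4,low[2]=5,low[3]=3,low[4]=?,low[5]=2,low[6]=0); scc=(scc[0]=2,scc[1]=3,scc[2]=4,scc[3]=0,scc[4]=?,scc[5]=1,scc[6]=2)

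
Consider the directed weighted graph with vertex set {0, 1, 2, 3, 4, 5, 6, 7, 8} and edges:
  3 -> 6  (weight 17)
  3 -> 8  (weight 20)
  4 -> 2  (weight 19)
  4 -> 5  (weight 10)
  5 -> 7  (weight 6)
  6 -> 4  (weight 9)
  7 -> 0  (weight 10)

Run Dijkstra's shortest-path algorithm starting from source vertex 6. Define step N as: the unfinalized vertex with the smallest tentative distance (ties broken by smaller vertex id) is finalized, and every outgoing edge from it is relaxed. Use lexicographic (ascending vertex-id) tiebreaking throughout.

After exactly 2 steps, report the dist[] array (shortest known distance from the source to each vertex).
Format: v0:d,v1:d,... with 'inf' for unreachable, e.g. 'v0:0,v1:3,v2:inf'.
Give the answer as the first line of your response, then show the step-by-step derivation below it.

v0:inf,v1:inf,v2:28,v3:inf,v4:9,v5:19,v6:0,v7:inf,v8:inf

step 1: dist = v0:inf,v1:inf,v2:inf,v3:inf,v4:9,v5:inf,v6:0,v7:inf,v8:inf
step 2: dist = v0:inf,v1:inf,v2:28,v3:inf,v4:9,v5:19,v6:0,v7:inf,v8:inf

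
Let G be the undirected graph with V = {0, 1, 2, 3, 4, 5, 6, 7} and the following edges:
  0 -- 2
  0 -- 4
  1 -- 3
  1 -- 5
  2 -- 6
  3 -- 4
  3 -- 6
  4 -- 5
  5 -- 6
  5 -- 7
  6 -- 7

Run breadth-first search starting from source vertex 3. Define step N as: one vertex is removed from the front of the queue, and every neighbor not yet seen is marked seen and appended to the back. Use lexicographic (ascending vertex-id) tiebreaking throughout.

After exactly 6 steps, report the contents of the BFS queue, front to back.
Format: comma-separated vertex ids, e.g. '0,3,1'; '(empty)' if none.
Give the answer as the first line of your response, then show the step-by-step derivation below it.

2,7

step 1: dequeue 3; queue=[1,4,6]; order=3
step 2: dequeue 1; queue=[4,6,5]; order=3,1
step 3: dequeue 4; queue=[6,5,0]; order=3,1,4
step 4: dequeue 6; queue=[5,0,2,7]; order=3,1,4,6
step 5: dequeue 5; queue=[0,2,7]; order=3,1,4,6,5
step 6: dequeue 0; queue=[2,7]; order=3,1,4,6,5,0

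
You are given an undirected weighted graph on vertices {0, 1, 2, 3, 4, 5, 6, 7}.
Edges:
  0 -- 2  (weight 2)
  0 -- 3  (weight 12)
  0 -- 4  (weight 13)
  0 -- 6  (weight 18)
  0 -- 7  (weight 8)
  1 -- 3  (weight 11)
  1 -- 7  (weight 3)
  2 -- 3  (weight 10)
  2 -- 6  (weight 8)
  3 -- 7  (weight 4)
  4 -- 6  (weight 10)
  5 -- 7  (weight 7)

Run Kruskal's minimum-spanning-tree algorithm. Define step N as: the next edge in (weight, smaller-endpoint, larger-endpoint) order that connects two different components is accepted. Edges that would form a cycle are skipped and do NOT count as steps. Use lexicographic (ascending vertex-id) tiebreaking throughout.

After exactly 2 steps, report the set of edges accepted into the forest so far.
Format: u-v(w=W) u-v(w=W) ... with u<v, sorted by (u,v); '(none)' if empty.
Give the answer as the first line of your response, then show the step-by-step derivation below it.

0-2(w=2) 1-7(w=3)

step 1: add edge 0-2 (w=2); MST = {0-2(w=2)}
step 2: add edge 1-7 (w=3); MST = {0-2(w=2) 1-7(w=3)}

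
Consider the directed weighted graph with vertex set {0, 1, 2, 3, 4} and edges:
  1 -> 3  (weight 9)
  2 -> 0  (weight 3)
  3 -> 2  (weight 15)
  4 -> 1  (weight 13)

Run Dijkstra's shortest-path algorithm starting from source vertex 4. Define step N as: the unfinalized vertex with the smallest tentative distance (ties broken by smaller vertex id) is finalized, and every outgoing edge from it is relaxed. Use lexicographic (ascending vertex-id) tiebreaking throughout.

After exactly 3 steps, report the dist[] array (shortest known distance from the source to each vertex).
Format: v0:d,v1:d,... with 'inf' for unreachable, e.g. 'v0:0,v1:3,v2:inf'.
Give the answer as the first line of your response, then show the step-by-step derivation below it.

v0:inf,v1:13,v2:37,v3:22,v4:0

step 1: dist = v0:inf,v1:13,v2:inf,v3:inf,v4:0
step 2: dist = v0:inf,v1:13,v2:inf,v3:22,v4:0
step 3: dist = v0:inf,v1:13,v2:37,v3:22,v4:0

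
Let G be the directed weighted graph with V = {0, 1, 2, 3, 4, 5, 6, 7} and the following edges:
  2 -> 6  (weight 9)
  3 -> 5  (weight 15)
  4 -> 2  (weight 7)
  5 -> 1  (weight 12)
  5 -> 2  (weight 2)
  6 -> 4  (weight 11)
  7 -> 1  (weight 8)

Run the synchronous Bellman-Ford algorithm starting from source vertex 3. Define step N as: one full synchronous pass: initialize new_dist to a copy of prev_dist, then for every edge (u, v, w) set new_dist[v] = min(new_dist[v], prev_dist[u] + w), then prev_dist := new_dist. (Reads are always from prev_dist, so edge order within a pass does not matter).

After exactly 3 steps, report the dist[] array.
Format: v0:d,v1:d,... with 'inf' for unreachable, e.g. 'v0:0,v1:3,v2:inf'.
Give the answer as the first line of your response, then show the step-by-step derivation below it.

v0:inf,v1:27,v2:17,v3:0,v4:inf,v5:15,v6:26,v7:inf

step 1: dist = v0:inf,v1:inf,v2:inf,v3:0,v4:inf,v5:15,v6:inf,v7:inf
step 2: dist = v0:inf,v1:27,v2:17,v3:0,v4:inf,v5:15,v6:inf,v7:inf
step 3: dist = v0:inf,v1:27,v2:17,v3:0,v4:inf,v5:15,v6:26,v7:inf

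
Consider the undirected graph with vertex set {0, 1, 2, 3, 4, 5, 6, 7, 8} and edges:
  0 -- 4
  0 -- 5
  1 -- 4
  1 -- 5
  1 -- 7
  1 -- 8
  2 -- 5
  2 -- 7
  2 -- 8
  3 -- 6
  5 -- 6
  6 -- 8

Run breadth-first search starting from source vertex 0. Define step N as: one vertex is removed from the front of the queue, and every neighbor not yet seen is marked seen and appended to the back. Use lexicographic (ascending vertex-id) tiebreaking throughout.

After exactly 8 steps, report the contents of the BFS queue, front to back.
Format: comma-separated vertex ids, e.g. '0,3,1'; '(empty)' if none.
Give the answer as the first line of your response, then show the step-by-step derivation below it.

3

step 1: dequeue 0; queue=[4,5]; order=0
step 2: dequeue 4; queue=[5,1]; order=0,4
step 3: dequeue 5; queue=[1,2,6]; order=0,4,5
step 4: dequeue 1; queue=[2,6,7,8]; order=0,4,5,1
step 5: dequeue 2; queue=[6,7,8]; order=0,4,5,1,2
step 6: dequeue 6; queue=[7,8,3]; order=0,4,5,1,2,6
step 7: dequeue 7; queue=[8,3]; order=0,4,5,1,2,6,7
step 8: dequeue 8; queue=[3]; order=0,4,5,1,2,6,7,8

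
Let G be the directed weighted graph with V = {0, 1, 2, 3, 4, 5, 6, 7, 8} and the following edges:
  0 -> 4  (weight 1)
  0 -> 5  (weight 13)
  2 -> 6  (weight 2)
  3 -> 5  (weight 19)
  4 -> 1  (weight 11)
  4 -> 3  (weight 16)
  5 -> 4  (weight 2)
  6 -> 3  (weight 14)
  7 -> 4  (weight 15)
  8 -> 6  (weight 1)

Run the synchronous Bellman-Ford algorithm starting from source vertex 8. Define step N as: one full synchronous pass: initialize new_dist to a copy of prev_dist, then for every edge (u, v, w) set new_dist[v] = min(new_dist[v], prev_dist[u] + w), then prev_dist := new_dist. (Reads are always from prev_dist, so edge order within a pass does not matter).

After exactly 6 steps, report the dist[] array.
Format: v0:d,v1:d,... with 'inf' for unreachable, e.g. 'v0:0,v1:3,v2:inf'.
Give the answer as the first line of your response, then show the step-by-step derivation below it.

v0:inf,v1:47,v2:inf,v3:15,v4:36,v5:34,v6:1,v7:inf,v8:0

step 1: dist = v0:inf,v1:inf,v2:inf,v3:inf,v4:inf,v5:inf,v6:1,v7:inf,v8:0
step 2: dist = v0:inf,v1:inf,v2:inf,v3:15,v4:inf,v5:inf,v6:1,v7:inf,v8:0
step 3: dist = v0:inf,v1:inf,v2:inf,v3:15,v4:inf,v5:34,v6:1,v7:inf,v8:0
step 4: dist = v0:inf,v1:inf,v2:inf,v3:15,v4:36,v5:34,v6:1,v7:inf,v8:0
step 5: dist = v0:inf,v1:47,v2:inf,v3:15,v4:36,v5:34,v6:1,v7:inf,v8:0
step 6: dist = v0:inf,v1:47,v2:inf,v3:15,v4:36,v5:34,v6:1,v7:inf,v8:0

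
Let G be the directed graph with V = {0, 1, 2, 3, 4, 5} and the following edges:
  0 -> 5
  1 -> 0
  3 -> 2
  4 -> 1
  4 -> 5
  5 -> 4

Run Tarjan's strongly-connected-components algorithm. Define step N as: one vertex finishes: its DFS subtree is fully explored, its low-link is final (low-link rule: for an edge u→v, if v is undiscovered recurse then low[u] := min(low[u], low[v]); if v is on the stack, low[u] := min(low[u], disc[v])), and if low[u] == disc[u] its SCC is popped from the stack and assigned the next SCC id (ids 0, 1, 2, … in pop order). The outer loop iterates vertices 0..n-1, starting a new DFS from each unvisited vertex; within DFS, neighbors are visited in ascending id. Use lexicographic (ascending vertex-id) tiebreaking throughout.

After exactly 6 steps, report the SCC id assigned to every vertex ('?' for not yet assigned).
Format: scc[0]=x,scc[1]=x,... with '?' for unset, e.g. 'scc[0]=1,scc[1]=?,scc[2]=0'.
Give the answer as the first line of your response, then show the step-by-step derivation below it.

scc[0]=0,scc[1]=0,scc[2]=1,scc[3]=2,scc[4]=0,scc[5]=0

step 1: low=(low[0]=0,low[1]=0,low[2]=?,low[3]=?,low[4]=2,low[5]=1); scc=(scc[0]=?,scc[1]=?,scc[2]=?,scc[3]=?,scc[4]=?,scc[5]=?)
step 2: low=(low[0]=0,low[1]=0,low[2]=?,low[3]=?,low[4]=0,low[5]=1); scc=(scc[0]=?,scc[1]=?,scc[2]=?,scc[3]=?,scc[4]=?,scc[5]=?)
step 3: low=(low[0]=0,low[1]=0,low[2]=?,low[3]=?,low[4]=0,low[5]=0); scc=(scc[0]=?,scc[1]=?,scc[2]=?,scc[3]=?,scc[4]=?,scc[5]=?)
step 4: low=(low[0]=0,low[1]=0,low[2]=?,low[3]=?,low[4]=0,low[5]=0); scc=(scc[0]=0,scc[1]=0,scc[2]=?,scc[3]=?,scc[4]=0,scc[5]=0)
step 5: low=(low[0]=0,low[1]=0,low[2]=4,low[3]=?,low[4]=0,low[5]=0); scc=(scc[0]=0,scc[1]=0,scc[2]=1,scc[3]=?,scc[4]=0,scc[5]=0)
step 6: low=(low[0]=0,low[1]=0,low[2]=4,low[3]=5,low[4]=0,low[5]=0); scc=(scc[0]=0,scc[1]=0,scc[2]=1,scc[3]=2,scc[4]=0,scc[5]=0)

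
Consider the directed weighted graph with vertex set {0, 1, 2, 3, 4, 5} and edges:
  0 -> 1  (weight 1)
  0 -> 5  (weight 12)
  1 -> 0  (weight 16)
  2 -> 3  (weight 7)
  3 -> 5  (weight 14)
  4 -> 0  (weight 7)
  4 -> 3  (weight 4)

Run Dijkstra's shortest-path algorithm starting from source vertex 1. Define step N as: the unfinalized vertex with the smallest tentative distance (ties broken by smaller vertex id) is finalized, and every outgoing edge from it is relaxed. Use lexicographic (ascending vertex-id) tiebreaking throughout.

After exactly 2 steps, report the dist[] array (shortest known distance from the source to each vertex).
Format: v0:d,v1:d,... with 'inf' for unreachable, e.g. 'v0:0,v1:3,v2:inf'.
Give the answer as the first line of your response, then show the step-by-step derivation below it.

v0:16,v1:0,v2:inf,v3:inf,v4:inf,v5:28

step 1: dist = v0:16,v1:0,v2:inf,v3:inf,v4:inf,v5:inf
step 2: dist = v0:16,v1:0,v2:inf,v3:inf,v4:inf,v5:28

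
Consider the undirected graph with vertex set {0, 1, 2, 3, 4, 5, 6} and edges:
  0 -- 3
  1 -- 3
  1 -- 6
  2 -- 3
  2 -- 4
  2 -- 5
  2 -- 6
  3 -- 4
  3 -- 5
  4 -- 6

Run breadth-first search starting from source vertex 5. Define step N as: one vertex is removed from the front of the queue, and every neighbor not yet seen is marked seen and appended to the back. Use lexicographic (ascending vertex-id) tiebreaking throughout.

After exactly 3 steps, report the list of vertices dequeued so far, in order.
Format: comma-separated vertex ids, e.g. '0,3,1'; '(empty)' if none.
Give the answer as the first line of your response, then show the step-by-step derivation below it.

5,2,3

step 1: dequeue 5; queue=[2,3]; order=5
step 2: dequeue 2; queue=[3,4,6]; order=5,2
step 3: dequeue 3; queue=[4,6,0,1]; order=5,2,3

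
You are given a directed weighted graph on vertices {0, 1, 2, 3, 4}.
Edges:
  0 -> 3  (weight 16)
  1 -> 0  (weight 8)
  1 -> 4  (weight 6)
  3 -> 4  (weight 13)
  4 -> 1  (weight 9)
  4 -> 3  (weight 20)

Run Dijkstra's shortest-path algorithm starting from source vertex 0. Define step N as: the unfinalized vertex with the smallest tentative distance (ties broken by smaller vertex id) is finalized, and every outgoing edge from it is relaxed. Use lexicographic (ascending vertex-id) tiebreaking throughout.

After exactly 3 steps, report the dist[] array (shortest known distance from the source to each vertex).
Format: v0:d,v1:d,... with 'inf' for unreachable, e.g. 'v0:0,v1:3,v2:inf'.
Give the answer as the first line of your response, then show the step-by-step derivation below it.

v0:0,v1:38,v2:inf,v3:16,v4:29

step 1: dist = v0:0,v1:inf,v2:inf,v3:16,v4:inf
step 2: dist = v0:0,v1:inf,v2:inf,v3:16,v4:29
step 3: dist = v0:0,v1:38,v2:inf,v3:16,v4:29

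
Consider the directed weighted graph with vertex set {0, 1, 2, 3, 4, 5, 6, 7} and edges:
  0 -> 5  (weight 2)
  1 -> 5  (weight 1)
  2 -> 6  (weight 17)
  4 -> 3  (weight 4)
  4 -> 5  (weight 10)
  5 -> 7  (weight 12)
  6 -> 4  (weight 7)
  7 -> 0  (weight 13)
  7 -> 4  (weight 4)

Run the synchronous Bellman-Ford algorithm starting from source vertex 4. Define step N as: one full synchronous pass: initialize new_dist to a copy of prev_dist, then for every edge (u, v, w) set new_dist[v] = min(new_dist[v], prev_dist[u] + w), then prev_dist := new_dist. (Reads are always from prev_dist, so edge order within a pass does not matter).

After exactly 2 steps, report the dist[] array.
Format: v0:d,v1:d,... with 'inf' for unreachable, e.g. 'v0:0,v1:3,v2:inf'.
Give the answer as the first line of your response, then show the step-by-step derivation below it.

v0:inf,v1:inf,v2:inf,v3:4,v4:0,v5:10,v6:inf,v7:22

step 1: dist = v0:inf,v1:inf,v2:inf,v3:4,v4:0,v5:10,v6:inf,v7:inf
step 2: dist = v0:inf,v1:inf,v2:inf,v3:4,v4:0,v5:10,v6:inf,v7:22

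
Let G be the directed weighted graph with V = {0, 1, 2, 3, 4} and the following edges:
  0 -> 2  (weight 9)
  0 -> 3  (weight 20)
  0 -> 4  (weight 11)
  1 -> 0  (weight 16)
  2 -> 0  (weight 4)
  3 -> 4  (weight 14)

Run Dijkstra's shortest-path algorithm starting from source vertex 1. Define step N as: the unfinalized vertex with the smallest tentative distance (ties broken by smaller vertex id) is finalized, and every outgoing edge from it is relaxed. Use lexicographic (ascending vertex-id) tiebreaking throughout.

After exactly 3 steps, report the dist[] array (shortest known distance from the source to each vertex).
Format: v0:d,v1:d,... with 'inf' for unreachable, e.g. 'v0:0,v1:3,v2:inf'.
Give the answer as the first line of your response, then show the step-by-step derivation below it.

v0:16,v1:0,v2:25,v3:36,v4:27

step 1: dist = v0:16,v1:0,v2:inf,v3:inf,v4:inf
step 2: dist = v0:16,v1:0,v2:25,v3:36,v4:27
step 3: dist = v0:16,v1:0,v2:25,v3:36,v4:27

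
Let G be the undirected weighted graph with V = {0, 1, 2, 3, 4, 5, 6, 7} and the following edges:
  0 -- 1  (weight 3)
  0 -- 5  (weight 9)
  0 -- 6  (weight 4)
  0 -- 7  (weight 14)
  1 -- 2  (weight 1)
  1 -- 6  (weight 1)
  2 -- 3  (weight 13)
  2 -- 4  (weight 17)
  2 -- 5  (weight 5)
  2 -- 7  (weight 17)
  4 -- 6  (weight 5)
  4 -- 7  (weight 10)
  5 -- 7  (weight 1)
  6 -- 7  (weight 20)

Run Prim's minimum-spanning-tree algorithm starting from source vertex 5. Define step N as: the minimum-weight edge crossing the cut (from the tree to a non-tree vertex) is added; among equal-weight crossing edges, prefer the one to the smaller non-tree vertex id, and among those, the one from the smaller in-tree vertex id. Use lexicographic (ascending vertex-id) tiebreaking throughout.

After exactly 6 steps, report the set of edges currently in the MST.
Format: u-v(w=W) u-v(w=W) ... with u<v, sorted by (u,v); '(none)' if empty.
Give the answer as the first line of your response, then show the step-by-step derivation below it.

0-1(w=3) 1-2(w=1) 1-6(w=1) 2-5(w=5) 4-6(w=5) 5-7(w=1)

step 1: add edge 5-7 (w=1); MST = {5-7(w=1)}
step 2: add edge 2-5 (w=5); MST = {2-5(w=5) 5-7(w=1)}
step 3: add edge 1-2 (w=1); MST = {1-2(w=1) 2-5(w=5) 5-7(w=1)}
step 4: add edge 1-6 (w=1); MST = {1-2(w=1) 1-6(w=1) 2-5(w=5) 5-7(w=1)}
step 5: add edge 0-1 (w=3); MST = {0-1(w=3) 1-2(w=1) 1-6(w=1) 2-5(w=5) 5-7(w=1)}
step 6: add edge 4-6 (w=5); MST = {0-1(w=3) 1-2(w=1) 1-6(w=1) 2-5(w=5) 4-6(w=5) 5-7(w=1)}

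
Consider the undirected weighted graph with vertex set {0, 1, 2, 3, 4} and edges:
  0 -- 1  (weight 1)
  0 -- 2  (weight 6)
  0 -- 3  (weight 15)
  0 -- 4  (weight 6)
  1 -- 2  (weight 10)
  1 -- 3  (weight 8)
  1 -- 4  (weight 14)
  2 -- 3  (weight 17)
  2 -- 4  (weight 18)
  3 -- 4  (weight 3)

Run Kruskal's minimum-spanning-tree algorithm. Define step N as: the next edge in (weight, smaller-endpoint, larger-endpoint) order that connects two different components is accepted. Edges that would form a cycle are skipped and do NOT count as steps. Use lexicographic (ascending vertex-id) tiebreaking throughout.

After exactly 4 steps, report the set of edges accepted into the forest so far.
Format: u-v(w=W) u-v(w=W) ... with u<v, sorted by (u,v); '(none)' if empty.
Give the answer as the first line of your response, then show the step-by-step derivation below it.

0-1(w=1) 0-2(w=6) 0-4(w=6) 3-4(w=3)

step 1: add edge 0-1 (w=1); MST = {0-1(w=1)}
step 2: add edge 3-4 (w=3); MST = {0-1(w=1) 3-4(w=3)}
step 3: add edge 0-2 (w=6); MST = {0-1(w=1) 0-2(w=6) 3-4(w=3)}
step 4: add edge 0-4 (w=6); MST = {0-1(w=1) 0-2(w=6) 0-4(w=6) 3-4(w=3)}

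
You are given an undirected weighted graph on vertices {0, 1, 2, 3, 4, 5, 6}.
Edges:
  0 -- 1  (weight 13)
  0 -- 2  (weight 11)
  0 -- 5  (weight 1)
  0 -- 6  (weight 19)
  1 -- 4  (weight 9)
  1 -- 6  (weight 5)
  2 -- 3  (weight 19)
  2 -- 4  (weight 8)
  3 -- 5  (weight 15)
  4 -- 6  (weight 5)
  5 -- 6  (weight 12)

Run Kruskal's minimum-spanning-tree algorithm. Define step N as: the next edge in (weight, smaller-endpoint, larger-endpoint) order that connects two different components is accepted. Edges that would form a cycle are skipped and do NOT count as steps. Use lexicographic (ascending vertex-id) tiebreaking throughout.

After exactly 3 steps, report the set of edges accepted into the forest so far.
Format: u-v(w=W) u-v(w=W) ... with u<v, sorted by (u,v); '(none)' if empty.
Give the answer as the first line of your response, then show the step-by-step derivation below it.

0-5(w=1) 1-6(w=5) 4-6(w=5)

step 1: add edge 0-5 (w=1); MST = {0-5(w=1)}
step 2: add edge 1-6 (w=5); MST = {0-5(w=1) 1-6(w=5)}
step 3: add edge 4-6 (w=5); MST = {0-5(w=1) 1-6(w=5) 4-6(w=5)}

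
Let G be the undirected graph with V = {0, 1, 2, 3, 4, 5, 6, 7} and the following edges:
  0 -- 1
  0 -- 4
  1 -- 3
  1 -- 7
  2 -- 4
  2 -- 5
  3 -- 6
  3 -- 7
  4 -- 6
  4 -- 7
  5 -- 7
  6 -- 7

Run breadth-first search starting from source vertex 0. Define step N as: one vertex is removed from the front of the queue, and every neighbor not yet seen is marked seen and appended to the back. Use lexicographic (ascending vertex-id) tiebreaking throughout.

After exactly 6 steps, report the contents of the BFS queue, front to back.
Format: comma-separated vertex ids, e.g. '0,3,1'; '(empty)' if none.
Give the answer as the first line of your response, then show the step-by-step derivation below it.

6,5

step 1: dequeue 0; queue=[1,4]; order=0
step 2: dequeue 1; queue=[4,3,7]; order=0,1
step 3: dequeue 4; queue=[3,7,2,6]; order=0,1,4
step 4: dequeue 3; queue=[7,2,6]; order=0,1,4,3
step 5: dequeue 7; queue=[2,6,5]; order=0,1,4,3,7
step 6: dequeue 2; queue=[6,5]; order=0,1,4,3,7,2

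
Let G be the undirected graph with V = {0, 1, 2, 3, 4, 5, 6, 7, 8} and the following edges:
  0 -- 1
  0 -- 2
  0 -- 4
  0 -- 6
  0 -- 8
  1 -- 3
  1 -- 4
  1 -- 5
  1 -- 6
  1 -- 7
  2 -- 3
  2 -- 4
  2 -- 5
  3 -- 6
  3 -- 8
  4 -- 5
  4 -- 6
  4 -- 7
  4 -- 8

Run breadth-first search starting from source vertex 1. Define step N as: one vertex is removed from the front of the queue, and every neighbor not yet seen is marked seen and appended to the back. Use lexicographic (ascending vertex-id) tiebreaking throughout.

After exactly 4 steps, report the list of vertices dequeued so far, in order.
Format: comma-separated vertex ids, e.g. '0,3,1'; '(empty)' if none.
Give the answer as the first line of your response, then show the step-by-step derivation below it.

1,0,3,4

step 1: dequeue 1; queue=[0,3,4,5,6,7]; order=1
step 2: dequeue 0; queue=[3,4,5,6,7,2,8]; order=1,0
step 3: dequeue 3; queue=[4,5,6,7,2,8]; order=1,0,3
step 4: dequeue 4; queue=[5,6,7,2,8]; order=1,0,3,4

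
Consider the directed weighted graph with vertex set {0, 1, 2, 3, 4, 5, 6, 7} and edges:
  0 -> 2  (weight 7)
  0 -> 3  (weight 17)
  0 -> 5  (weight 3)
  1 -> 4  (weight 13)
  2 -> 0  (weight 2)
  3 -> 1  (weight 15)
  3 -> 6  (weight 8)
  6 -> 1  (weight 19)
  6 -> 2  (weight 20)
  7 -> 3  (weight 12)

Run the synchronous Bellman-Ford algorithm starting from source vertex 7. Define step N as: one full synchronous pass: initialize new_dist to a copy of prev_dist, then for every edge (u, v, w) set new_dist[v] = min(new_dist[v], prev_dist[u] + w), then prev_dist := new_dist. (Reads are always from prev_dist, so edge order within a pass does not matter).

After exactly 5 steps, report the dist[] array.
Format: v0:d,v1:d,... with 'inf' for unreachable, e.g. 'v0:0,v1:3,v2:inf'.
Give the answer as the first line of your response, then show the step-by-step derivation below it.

v0:42,v1:27,v2:40,v3:12,v4:40,v5:45,v6:20,v7:0

step 1: dist = v0:inf,v1:inf,v2:inf,v3:12,v4:inf,v5:inf,v6:inf,v7:0
step 2: dist = v0:inf,v1:27,v2:inf,v3:12,v4:inf,v5:inf,v6:20,v7:0
step 3: dist = v0:inf,v1:27,v2:40,v3:12,v4:40,v5:inf,v6:20,v7:0
step 4: dist = v0:42,v1:27,v2:40,v3:12,v4:40,v5:inf,v6:20,v7:0
step 5: dist = v0:42,v1:27,v2:40,v3:12,v4:40,v5:45,v6:20,v7:0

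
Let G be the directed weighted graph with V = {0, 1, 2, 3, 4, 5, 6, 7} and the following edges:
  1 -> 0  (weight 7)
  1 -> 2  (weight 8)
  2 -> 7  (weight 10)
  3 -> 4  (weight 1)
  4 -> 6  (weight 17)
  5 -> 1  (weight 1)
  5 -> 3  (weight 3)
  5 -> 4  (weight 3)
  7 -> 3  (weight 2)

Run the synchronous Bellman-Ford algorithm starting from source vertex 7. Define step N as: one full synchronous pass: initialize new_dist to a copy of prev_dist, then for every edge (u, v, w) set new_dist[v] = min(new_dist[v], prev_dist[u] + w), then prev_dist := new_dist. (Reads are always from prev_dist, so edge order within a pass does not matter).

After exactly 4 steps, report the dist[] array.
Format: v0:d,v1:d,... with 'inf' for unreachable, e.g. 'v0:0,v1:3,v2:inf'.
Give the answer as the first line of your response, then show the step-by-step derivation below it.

v0:inf,v1:inf,v2:inf,v3:2,v4:3,v5:inf,v6:20,v7:0

step 1: dist = v0:inf,v1:inf,v2:inf,v3:2,v4:inf,v5:inf,v6:inf,v7:0
step 2: dist = v0:inf,v1:inf,v2:inf,v3:2,v4:3,v5:inf,v6:inf,v7:0
step 3: dist = v0:inf,v1:inf,v2:inf,v3:2,v4:3,v5:inf,v6:20,v7:0
step 4: dist = v0:inf,v1:inf,v2:inf,v3:2,v4:3,v5:inf,v6:20,v7:0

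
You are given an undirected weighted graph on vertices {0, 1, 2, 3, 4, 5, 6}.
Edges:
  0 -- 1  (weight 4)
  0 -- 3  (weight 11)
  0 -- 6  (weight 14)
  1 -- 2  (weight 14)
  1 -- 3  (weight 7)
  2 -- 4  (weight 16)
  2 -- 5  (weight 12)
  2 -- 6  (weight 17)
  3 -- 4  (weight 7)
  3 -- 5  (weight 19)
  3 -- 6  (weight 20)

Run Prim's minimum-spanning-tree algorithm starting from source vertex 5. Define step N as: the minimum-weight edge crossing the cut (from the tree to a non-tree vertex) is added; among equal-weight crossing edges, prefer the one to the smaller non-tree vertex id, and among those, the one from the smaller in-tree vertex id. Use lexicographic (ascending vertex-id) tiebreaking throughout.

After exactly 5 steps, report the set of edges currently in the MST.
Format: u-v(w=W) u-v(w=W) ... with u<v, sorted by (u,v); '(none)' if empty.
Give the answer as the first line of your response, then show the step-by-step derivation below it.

0-1(w=4) 1-2(w=14) 1-3(w=7) 2-5(w=12) 3-4(w=7)

step 1: add edge 2-5 (w=12); MST = {2-5(w=12)}
step 2: add edge 1-2 (w=14); MST = {1-2(w=14) 2-5(w=12)}
step 3: add edge 0-1 (w=4); MST = {0-1(w=4) 1-2(w=14) 2-5(w=12)}
step 4: add edge 1-3 (w=7); MST = {0-1(w=4) 1-2(w=14) 1-3(w=7) 2-5(w=12)}
step 5: add edge 3-4 (w=7); MST = {0-1(w=4) 1-2(w=14) 1-3(w=7) 2-5(w=12) 3-4(w=7)}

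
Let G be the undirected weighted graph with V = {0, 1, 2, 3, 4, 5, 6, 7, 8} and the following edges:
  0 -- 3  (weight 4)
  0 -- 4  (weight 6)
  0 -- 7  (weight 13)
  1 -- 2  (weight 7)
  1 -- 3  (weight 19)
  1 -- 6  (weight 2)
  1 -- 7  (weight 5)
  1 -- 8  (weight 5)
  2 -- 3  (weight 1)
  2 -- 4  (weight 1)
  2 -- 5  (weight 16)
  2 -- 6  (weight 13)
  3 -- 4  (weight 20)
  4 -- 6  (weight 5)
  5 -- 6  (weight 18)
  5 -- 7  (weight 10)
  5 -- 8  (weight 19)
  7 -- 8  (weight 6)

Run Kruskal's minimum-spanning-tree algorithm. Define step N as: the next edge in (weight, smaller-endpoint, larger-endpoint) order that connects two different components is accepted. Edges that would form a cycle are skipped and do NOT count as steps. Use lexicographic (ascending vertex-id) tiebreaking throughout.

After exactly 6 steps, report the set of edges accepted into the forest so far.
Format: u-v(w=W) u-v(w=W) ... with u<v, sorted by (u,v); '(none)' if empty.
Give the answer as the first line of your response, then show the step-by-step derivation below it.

0-3(w=4) 1-6(w=2) 1-7(w=5) 1-8(w=5) 2-3(w=1) 2-4(w=1)

step 1: add edge 2-3 (w=1); MST = {2-3(w=1)}
step 2: add edge 2-4 (w=1); MST = {2-3(w=1) 2-4(w=1)}
step 3: add edge 1-6 (w=2); MST = {1-6(w=2) 2-3(w=1) 2-4(w=1)}
step 4: add edge 0-3 (w=4); MST = {0-3(w=4) 1-6(w=2) 2-3(w=1) 2-4(w=1)}
step 5: add edge 1-7 (w=5); MST = {0-3(w=4) 1-6(w=2) 1-7(w=5) 2-3(w=1) 2-4(w=1)}
step 6: add edge 1-8 (w=5); MST = {0-3(w=4) 1-6(w=2) 1-7(w=5) 1-8(w=5) 2-3(w=1) 2-4(w=1)}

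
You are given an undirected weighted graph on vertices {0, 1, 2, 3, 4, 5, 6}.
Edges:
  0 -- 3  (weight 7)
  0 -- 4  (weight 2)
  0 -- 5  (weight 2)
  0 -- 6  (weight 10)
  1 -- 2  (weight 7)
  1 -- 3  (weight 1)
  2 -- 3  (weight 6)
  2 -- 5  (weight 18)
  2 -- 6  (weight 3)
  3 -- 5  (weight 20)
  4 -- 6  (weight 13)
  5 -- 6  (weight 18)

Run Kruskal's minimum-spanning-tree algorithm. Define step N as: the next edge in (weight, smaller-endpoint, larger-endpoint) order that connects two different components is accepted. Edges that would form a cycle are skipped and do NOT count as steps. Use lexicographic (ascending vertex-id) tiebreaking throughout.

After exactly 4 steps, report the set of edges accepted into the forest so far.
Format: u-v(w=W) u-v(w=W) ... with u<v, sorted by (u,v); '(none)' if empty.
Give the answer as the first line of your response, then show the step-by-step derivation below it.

0-4(w=2) 0-5(w=2) 1-3(w=1) 2-6(w=3)

step 1: add edge 1-3 (w=1); MST = {1-3(w=1)}
step 2: add edge 0-4 (w=2); MST = {0-4(w=2) 1-3(w=1)}
step 3: add edge 0-5 (w=2); MST = {0-4(w=2) 0-5(w=2) 1-3(w=1)}
step 4: add edge 2-6 (w=3); MST = {0-4(w=2) 0-5(w=2) 1-3(w=1) 2-6(w=3)}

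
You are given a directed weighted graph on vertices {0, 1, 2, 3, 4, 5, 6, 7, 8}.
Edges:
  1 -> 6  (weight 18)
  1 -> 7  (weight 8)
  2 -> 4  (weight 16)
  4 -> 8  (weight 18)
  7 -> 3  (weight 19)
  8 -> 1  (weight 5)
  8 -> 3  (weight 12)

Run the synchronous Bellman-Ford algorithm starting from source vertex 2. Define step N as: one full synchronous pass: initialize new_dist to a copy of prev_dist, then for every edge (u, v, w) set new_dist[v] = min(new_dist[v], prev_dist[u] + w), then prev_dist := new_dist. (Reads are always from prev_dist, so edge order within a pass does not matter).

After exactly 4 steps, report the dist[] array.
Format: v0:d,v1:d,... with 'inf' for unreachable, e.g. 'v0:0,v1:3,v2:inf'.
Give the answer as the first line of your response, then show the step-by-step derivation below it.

v0:inf,v1:39,v2:0,v3:46,v4:16,v5:inf,v6:57,v7:47,v8:34

step 1: dist = v0:inf,v1:inf,v2:0,v3:inf,v4:16,v5:inf,v6:inf,v7:inf,v8:inf
step 2: dist = v0:inf,v1:inf,v2:0,v3:inf,v4:16,v5:inf,v6:inf,v7:inf,v8:34
step 3: dist = v0:inf,v1:39,v2:0,v3:46,v4:16,v5:inf,v6:inf,v7:inf,v8:34
step 4: dist = v0:inf,v1:39,v2:0,v3:46,v4:16,v5:inf,v6:57,v7:47,v8:34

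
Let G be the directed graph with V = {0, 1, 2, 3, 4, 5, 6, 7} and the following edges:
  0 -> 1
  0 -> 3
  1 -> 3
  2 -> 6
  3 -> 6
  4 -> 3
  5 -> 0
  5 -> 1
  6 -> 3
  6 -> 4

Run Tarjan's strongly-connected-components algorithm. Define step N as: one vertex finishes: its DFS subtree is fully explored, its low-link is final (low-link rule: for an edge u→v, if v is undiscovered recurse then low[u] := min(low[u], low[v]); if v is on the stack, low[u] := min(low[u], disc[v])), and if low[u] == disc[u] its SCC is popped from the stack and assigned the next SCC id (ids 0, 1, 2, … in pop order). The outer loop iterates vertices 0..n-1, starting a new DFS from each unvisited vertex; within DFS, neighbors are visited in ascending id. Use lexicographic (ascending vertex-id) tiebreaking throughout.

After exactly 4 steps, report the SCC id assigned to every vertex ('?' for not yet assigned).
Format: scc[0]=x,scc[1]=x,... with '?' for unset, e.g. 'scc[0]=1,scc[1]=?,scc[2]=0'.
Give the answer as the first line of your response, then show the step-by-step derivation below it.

scc[0]=?,scc[1]=1,scc[2]=?,scc[3]=0,scc[4]=0,scc[5]=?,scc[6]=0,scc[7]=?

step 1: low=(low[0]=0,low[1]=1,low[2]=?,low[3]=2,low[4]=2,low[5]=?,low[6]=2,low[7]=?); scc=(scc[0]=?,scc[1]=?,scc[2]=?,scc[3]=?,scc[4]=?,scc[5]=?,scc[6]=?,scc[7]=?)
step 2: low=(low[0]=0,low[1]=1,low[2]=?,low[3]=2,low[4]=2,low[5]=?,low[6]=2,low[7]=?); scc=(scc[0]=?,scc[1]=?,scc[2]=?,scc[3]=?,scc[4]=?,scc[5]=?,scc[6]=?,scc[7]=?)
step 3: low=(low[0]=0,low[1]=1,low[2]=?,low[3]=2,low[4]=2,low[5]=?,low[6]=2,low[7]=?); scc=(scc[0]=?,scc[1]=?,scc[2]=?,scc[3]=0,scc[4]=0,scc[5]=?,scc[6]=0,scc[7]=?)
step 4: low=(low[0]=0,low[1]=1,low[2]=?,low[3]=2,low[4]=2,low[5]=?,low[6]=2,low[7]=?); scc=(scc[0]=?,scc[1]=1,scc[2]=?,scc[3]=0,scc[4]=0,scc[5]=?,scc[6]=0,scc[7]=?)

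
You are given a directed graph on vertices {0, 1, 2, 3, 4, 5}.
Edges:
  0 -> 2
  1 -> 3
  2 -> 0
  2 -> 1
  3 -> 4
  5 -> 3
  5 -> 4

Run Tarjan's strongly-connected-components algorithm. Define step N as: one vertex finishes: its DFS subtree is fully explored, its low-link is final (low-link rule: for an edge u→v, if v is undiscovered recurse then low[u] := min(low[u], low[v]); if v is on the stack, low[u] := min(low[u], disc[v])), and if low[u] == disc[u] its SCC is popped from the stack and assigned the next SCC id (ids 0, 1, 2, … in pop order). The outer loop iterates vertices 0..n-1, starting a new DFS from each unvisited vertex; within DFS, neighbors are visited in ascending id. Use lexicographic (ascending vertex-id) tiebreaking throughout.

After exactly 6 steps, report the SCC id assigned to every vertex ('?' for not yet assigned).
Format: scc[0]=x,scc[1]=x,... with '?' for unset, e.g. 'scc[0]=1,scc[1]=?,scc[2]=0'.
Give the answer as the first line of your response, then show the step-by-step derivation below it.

scc[0]=3,scc[1]=2,scc[2]=3,scc[3]=1,scc[4]=0,scc[5]=4

step 1: low=(low[0]=0,low[1]=2,low[2]=0,low[3]=3,low[4]=4,low[5]=?); scc=(scc[0]=?,scc[1]=?,scc[2]=?,scc[3]=?,scc[4]=0,scc[5]=?)
step 2: low=(low[0]=0,low[1]=2,low[2]=0,low[3]=3,low[4]=4,low[5]=?); scc=(scc[0]=?,scc[1]=?,scc[2]=?,scc[3]=1,scc[4]=0,scc[5]=?)
step 3: low=(low[0]=0,low[1]=2,low[2]=0,low[3]=3,low[4]=4,low[5]=?); scc=(scc[0]=?,scc[1]=2,scc[2]=?,scc[3]=1,scc[4]=0,scc[5]=?)
step 4: low=(low[0]=0,low[1]=2,low[2]=0,low[3]=3,low[4]=4,low[5]=?); scc=(scc[0]=?,scc[1]=2,scc[2]=?,scc[3]=1,scc[4]=0,scc[5]=?)
step 5: low=(low[0]=0,low[1]=2,low[2]=0,low[3]=3,low[4]=4,low[5]=?); scc=(scc[0]=3,scc[1]=2,scc[2]=3,scc[3]=1,scc[4]=0,scc[5]=?)
step 6: low=(low[0]=0,low[1]=2,low[2]=0,low[3]=3,low[4]=4,low[5]=5); scc=(scc[0]=3,scc[1]=2,scc[2]=3,scc[3]=1,scc[4]=0,scc[5]=4)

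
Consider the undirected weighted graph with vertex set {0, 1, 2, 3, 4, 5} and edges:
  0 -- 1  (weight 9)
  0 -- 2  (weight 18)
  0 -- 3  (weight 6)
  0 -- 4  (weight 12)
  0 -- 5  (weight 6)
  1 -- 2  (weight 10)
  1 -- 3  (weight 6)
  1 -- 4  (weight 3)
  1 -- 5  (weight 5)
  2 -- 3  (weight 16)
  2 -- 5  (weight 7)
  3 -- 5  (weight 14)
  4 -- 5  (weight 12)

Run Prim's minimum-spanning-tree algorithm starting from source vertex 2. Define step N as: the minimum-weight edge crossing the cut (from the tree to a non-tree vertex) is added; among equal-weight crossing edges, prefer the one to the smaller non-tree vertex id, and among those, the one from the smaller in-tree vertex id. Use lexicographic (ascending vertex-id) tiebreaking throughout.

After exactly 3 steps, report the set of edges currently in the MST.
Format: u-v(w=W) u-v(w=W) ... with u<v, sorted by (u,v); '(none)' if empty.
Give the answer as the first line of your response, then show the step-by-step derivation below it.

1-4(w=3) 1-5(w=5) 2-5(w=7)

step 1: add edge 2-5 (w=7); MST = {2-5(w=7)}
step 2: add edge 1-5 (w=5); MST = {1-5(w=5) 2-5(w=7)}
step 3: add edge 1-4 (w=3); MST = {1-4(w=3) 1-5(w=5) 2-5(w=7)}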